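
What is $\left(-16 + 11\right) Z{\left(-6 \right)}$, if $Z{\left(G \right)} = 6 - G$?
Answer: $-60$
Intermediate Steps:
$\left(-16 + 11\right) Z{\left(-6 \right)} = \left(-16 + 11\right) \left(6 - -6\right) = - 5 \left(6 + 6\right) = \left(-5\right) 12 = -60$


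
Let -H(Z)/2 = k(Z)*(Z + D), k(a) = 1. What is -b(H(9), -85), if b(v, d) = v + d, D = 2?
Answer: 107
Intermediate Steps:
H(Z) = -4 - 2*Z (H(Z) = -2*(Z + 2) = -2*(2 + Z) = -4 - 2*Z)
b(v, d) = d + v
-b(H(9), -85) = -(-85 + (-4 - 2*9)) = -(-85 + (-4 - 18)) = -(-85 - 22) = -1*(-107) = 107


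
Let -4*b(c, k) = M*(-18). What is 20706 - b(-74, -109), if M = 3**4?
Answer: 40683/2 ≈ 20342.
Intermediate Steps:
M = 81
b(c, k) = 729/2 (b(c, k) = -81*(-18)/4 = -1/4*(-1458) = 729/2)
20706 - b(-74, -109) = 20706 - 1*729/2 = 20706 - 729/2 = 40683/2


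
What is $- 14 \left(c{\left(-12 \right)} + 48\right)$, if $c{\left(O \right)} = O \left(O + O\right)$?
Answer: $-4704$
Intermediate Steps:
$c{\left(O \right)} = 2 O^{2}$ ($c{\left(O \right)} = O 2 O = 2 O^{2}$)
$- 14 \left(c{\left(-12 \right)} + 48\right) = - 14 \left(2 \left(-12\right)^{2} + 48\right) = - 14 \left(2 \cdot 144 + 48\right) = - 14 \left(288 + 48\right) = \left(-14\right) 336 = -4704$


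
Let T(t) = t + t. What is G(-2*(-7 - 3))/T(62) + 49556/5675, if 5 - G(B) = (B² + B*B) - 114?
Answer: 2280269/703700 ≈ 3.2404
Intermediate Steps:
T(t) = 2*t
G(B) = 119 - 2*B² (G(B) = 5 - ((B² + B*B) - 114) = 5 - ((B² + B²) - 114) = 5 - (2*B² - 114) = 5 - (-114 + 2*B²) = 5 + (114 - 2*B²) = 119 - 2*B²)
G(-2*(-7 - 3))/T(62) + 49556/5675 = (119 - 2*4*(-7 - 3)²)/((2*62)) + 49556/5675 = (119 - 2*(-2*(-10))²)/124 + 49556*(1/5675) = (119 - 2*20²)*(1/124) + 49556/5675 = (119 - 2*400)*(1/124) + 49556/5675 = (119 - 800)*(1/124) + 49556/5675 = -681*1/124 + 49556/5675 = -681/124 + 49556/5675 = 2280269/703700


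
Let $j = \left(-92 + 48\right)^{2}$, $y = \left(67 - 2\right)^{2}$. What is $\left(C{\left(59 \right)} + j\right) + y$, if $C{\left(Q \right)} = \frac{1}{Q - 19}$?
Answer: $\frac{246441}{40} \approx 6161.0$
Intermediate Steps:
$y = 4225$ ($y = 65^{2} = 4225$)
$C{\left(Q \right)} = \frac{1}{-19 + Q}$
$j = 1936$ ($j = \left(-44\right)^{2} = 1936$)
$\left(C{\left(59 \right)} + j\right) + y = \left(\frac{1}{-19 + 59} + 1936\right) + 4225 = \left(\frac{1}{40} + 1936\right) + 4225 = \frac{77441}{40} + 4225 = \frac{246441}{40}$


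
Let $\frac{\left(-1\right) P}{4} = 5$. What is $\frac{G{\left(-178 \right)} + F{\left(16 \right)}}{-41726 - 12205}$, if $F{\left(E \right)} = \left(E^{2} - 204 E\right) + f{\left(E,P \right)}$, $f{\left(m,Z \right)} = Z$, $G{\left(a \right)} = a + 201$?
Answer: $\frac{3005}{53931} \approx 0.055719$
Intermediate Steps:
$G{\left(a \right)} = 201 + a$
$P = -20$ ($P = \left(-4\right) 5 = -20$)
$F{\left(E \right)} = -20 + E^{2} - 204 E$ ($F{\left(E \right)} = \left(E^{2} - 204 E\right) - 20 = -20 + E^{2} - 204 E$)
$\frac{G{\left(-178 \right)} + F{\left(16 \right)}}{-41726 - 12205} = \frac{\left(201 - 178\right) - \left(3284 - 256\right)}{-41726 - 12205} = \frac{23 - 3028}{-53931} = \left(23 - 3028\right) \left(- \frac{1}{53931}\right) = \left(-3005\right) \left(- \frac{1}{53931}\right) = \frac{3005}{53931}$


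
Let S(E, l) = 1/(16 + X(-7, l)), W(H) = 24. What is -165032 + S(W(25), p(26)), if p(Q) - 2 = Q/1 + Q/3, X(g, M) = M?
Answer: -26075053/158 ≈ -1.6503e+5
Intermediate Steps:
p(Q) = 2 + 4*Q/3 (p(Q) = 2 + (Q/1 + Q/3) = 2 + (Q*1 + Q*(1/3)) = 2 + (Q + Q/3) = 2 + 4*Q/3)
S(E, l) = 1/(16 + l)
-165032 + S(W(25), p(26)) = -165032 + 1/(16 + (2 + (4/3)*26)) = -165032 + 1/(16 + (2 + 104/3)) = -165032 + 1/(16 + 110/3) = -165032 + 1/(158/3) = -165032 + 3/158 = -26075053/158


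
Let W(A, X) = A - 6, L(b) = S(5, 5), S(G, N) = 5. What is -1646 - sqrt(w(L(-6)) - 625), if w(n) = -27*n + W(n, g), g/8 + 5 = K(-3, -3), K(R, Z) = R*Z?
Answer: -1646 - I*sqrt(761) ≈ -1646.0 - 27.586*I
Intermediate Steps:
L(b) = 5
g = 32 (g = -40 + 8*(-3*(-3)) = -40 + 8*9 = -40 + 72 = 32)
W(A, X) = -6 + A
w(n) = -6 - 26*n (w(n) = -27*n + (-6 + n) = -6 - 26*n)
-1646 - sqrt(w(L(-6)) - 625) = -1646 - sqrt((-6 - 26*5) - 625) = -1646 - sqrt((-6 - 130) - 625) = -1646 - sqrt(-136 - 625) = -1646 - sqrt(-761) = -1646 - I*sqrt(761)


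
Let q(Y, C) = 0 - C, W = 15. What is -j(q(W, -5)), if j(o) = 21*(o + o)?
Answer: -210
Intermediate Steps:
q(Y, C) = -C
j(o) = 42*o (j(o) = 21*(2*o) = 42*o)
-j(q(W, -5)) = -42*(-1*(-5)) = -42*5 = -1*210 = -210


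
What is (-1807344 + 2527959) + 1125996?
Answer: 1846611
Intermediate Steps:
(-1807344 + 2527959) + 1125996 = 720615 + 1125996 = 1846611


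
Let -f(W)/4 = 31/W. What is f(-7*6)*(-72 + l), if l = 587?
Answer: 31930/21 ≈ 1520.5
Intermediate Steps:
f(W) = -124/W
f(-7*6)*(-72 + l) = (-124/((-7*6)))*(-72 + 587) = -124/(-42)*515 = -124*(-1/42)*515 = (62/21)*515 = 31930/21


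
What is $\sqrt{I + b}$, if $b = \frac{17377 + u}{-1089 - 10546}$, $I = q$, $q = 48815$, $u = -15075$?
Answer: $\frac{\sqrt{6608217194605}}{11635} \approx 220.94$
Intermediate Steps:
$I = 48815$
$b = - \frac{2302}{11635}$ ($b = \frac{17377 - 15075}{-1089 - 10546} = \frac{2302}{-11635} = 2302 \left(- \frac{1}{11635}\right) = - \frac{2302}{11635} \approx -0.19785$)
$\sqrt{I + b} = \sqrt{48815 - \frac{2302}{11635}} = \sqrt{\frac{567960223}{11635}} = \frac{\sqrt{6608217194605}}{11635}$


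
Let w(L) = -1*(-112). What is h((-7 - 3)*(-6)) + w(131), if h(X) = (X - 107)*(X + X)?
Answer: -5528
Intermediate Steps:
w(L) = 112
h(X) = 2*X*(-107 + X) (h(X) = (-107 + X)*(2*X) = 2*X*(-107 + X))
h((-7 - 3)*(-6)) + w(131) = 2*((-7 - 3)*(-6))*(-107 + (-7 - 3)*(-6)) + 112 = 2*(-10*(-6))*(-107 - 10*(-6)) + 112 = 2*60*(-107 + 60) + 112 = 2*60*(-47) + 112 = -5640 + 112 = -5528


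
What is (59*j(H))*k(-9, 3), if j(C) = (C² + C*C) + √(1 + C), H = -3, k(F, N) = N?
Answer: 3186 + 177*I*√2 ≈ 3186.0 + 250.32*I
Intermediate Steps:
j(C) = √(1 + C) + 2*C² (j(C) = (C² + C²) + √(1 + C) = 2*C² + √(1 + C) = √(1 + C) + 2*C²)
(59*j(H))*k(-9, 3) = (59*(√(1 - 3) + 2*(-3)²))*3 = (59*(√(-2) + 2*9))*3 = (59*(I*√2 + 18))*3 = (59*(18 + I*√2))*3 = (1062 + 59*I*√2)*3 = 3186 + 177*I*√2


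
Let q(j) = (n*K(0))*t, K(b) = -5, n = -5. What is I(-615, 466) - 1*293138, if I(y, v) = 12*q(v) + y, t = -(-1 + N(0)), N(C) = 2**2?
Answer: -294653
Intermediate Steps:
N(C) = 4
t = -3 (t = -(-1 + 4) = -1*3 = -3)
q(j) = -75 (q(j) = -5*(-5)*(-3) = 25*(-3) = -75)
I(y, v) = -900 + y (I(y, v) = 12*(-75) + y = -900 + y)
I(-615, 466) - 1*293138 = (-900 - 615) - 1*293138 = -1515 - 293138 = -294653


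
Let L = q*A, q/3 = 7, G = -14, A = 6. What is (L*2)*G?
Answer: -3528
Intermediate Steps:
q = 21 (q = 3*7 = 21)
L = 126 (L = 21*6 = 126)
(L*2)*G = (126*2)*(-14) = 252*(-14) = -3528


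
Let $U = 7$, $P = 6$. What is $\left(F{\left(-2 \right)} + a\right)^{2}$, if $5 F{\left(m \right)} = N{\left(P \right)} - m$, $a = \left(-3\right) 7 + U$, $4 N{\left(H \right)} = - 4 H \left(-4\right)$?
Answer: $\frac{1936}{25} \approx 77.44$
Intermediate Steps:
$N{\left(H \right)} = 4 H$ ($N{\left(H \right)} = \frac{- 4 H \left(-4\right)}{4} = \frac{16 H}{4} = 4 H$)
$a = -14$ ($a = \left(-3\right) 7 + 7 = -21 + 7 = -14$)
$F{\left(m \right)} = \frac{24}{5} - \frac{m}{5}$ ($F{\left(m \right)} = \frac{4 \cdot 6 - m}{5} = \frac{24 - m}{5} = \frac{24}{5} - \frac{m}{5}$)
$\left(F{\left(-2 \right)} + a\right)^{2} = \left(\left(\frac{24}{5} - - \frac{2}{5}\right) - 14\right)^{2} = \left(\left(\frac{24}{5} + \frac{2}{5}\right) - 14\right)^{2} = \left(\frac{26}{5} - 14\right)^{2} = \left(- \frac{44}{5}\right)^{2} = \frac{1936}{25}$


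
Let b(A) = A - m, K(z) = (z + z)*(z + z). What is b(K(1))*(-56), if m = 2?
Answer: -112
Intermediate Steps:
K(z) = 4*z² (K(z) = (2*z)*(2*z) = 4*z²)
b(A) = -2 + A (b(A) = A - 1*2 = A - 2 = -2 + A)
b(K(1))*(-56) = (-2 + 4*1²)*(-56) = (-2 + 4*1)*(-56) = (-2 + 4)*(-56) = 2*(-56) = -112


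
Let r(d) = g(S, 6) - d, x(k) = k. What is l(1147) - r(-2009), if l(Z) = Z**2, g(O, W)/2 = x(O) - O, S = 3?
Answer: 1313600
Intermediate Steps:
g(O, W) = 0 (g(O, W) = 2*(O - O) = 2*0 = 0)
r(d) = -d (r(d) = 0 - d = -d)
l(1147) - r(-2009) = 1147**2 - (-1)*(-2009) = 1315609 - 1*2009 = 1315609 - 2009 = 1313600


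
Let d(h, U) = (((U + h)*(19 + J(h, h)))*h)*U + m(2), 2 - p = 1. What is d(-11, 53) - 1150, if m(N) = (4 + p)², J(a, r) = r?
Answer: -197013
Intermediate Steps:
p = 1 (p = 2 - 1*1 = 2 - 1 = 1)
m(N) = 25 (m(N) = (4 + 1)² = 5² = 25)
d(h, U) = 25 + U*h*(19 + h)*(U + h) (d(h, U) = (((U + h)*(19 + h))*h)*U + 25 = (((19 + h)*(U + h))*h)*U + 25 = (h*(19 + h)*(U + h))*U + 25 = U*h*(19 + h)*(U + h) + 25 = 25 + U*h*(19 + h)*(U + h))
d(-11, 53) - 1150 = (25 + 53*(-11)³ + 53²*(-11)² + 19*53*(-11)² + 19*(-11)*53²) - 1150 = (25 + 53*(-1331) + 2809*121 + 19*53*121 + 19*(-11)*2809) - 1150 = (25 - 70543 + 339889 + 121847 - 587081) - 1150 = -195863 - 1150 = -197013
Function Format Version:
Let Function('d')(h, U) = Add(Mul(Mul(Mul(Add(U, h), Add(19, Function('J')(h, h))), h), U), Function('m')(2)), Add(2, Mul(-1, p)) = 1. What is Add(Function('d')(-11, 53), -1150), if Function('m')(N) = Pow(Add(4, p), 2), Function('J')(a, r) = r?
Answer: -197013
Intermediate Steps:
p = 1 (p = Add(2, Mul(-1, 1)) = Add(2, -1) = 1)
Function('m')(N) = 25 (Function('m')(N) = Pow(Add(4, 1), 2) = Pow(5, 2) = 25)
Function('d')(h, U) = Add(25, Mul(U, h, Add(19, h), Add(U, h))) (Function('d')(h, U) = Add(Mul(Mul(Mul(Add(U, h), Add(19, h)), h), U), 25) = Add(Mul(Mul(Mul(Add(19, h), Add(U, h)), h), U), 25) = Add(Mul(Mul(h, Add(19, h), Add(U, h)), U), 25) = Add(Mul(U, h, Add(19, h), Add(U, h)), 25) = Add(25, Mul(U, h, Add(19, h), Add(U, h))))
Add(Function('d')(-11, 53), -1150) = Add(Add(25, Mul(53, Pow(-11, 3)), Mul(Pow(53, 2), Pow(-11, 2)), Mul(19, 53, Pow(-11, 2)), Mul(19, -11, Pow(53, 2))), -1150) = Add(Add(25, Mul(53, -1331), Mul(2809, 121), Mul(19, 53, 121), Mul(19, -11, 2809)), -1150) = Add(Add(25, -70543, 339889, 121847, -587081), -1150) = Add(-195863, -1150) = -197013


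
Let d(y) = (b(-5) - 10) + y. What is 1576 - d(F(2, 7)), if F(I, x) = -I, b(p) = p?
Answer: 1593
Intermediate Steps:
d(y) = -15 + y (d(y) = (-5 - 10) + y = -15 + y)
1576 - d(F(2, 7)) = 1576 - (-15 - 1*2) = 1576 - (-15 - 2) = 1576 - 1*(-17) = 1576 + 17 = 1593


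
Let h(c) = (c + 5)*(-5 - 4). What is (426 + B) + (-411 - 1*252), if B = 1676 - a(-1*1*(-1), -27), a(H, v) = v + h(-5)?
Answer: 1466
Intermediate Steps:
h(c) = -45 - 9*c (h(c) = (5 + c)*(-9) = -45 - 9*c)
a(H, v) = v (a(H, v) = v + (-45 - 9*(-5)) = v + (-45 + 45) = v + 0 = v)
B = 1703 (B = 1676 - 1*(-27) = 1676 + 27 = 1703)
(426 + B) + (-411 - 1*252) = (426 + 1703) + (-411 - 1*252) = 2129 + (-411 - 252) = 2129 - 663 = 1466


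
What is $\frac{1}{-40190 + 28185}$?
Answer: $- \frac{1}{12005} \approx -8.3299 \cdot 10^{-5}$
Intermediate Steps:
$\frac{1}{-40190 + 28185} = \frac{1}{-12005} = - \frac{1}{12005}$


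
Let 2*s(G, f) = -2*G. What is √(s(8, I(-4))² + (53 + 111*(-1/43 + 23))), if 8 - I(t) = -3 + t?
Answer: √4932057/43 ≈ 51.647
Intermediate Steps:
I(t) = 11 - t (I(t) = 8 - (-3 + t) = 8 + (3 - t) = 11 - t)
s(G, f) = -G (s(G, f) = (-2*G)/2 = -G)
√(s(8, I(-4))² + (53 + 111*(-1/43 + 23))) = √((-1*8)² + (53 + 111*(-1/43 + 23))) = √((-8)² + (53 + 111*(-1*1/43 + 23))) = √(64 + (53 + 111*(-1/43 + 23))) = √(64 + (53 + 111*(988/43))) = √(64 + (53 + 109668/43)) = √(64 + 111947/43) = √(114699/43) = √4932057/43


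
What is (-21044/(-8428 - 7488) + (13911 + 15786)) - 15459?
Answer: 56658263/3979 ≈ 14239.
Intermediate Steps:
(-21044/(-8428 - 7488) + (13911 + 15786)) - 15459 = (-21044/(-15916) + 29697) - 15459 = (-21044*(-1/15916) + 29697) - 15459 = (5261/3979 + 29697) - 15459 = 118169624/3979 - 15459 = 56658263/3979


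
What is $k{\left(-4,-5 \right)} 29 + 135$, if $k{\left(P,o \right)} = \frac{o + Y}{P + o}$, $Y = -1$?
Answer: $\frac{463}{3} \approx 154.33$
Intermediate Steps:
$k{\left(P,o \right)} = \frac{-1 + o}{P + o}$ ($k{\left(P,o \right)} = \frac{o - 1}{P + o} = \frac{-1 + o}{P + o}$)
$k{\left(-4,-5 \right)} 29 + 135 = \frac{-1 - 5}{-4 - 5} \cdot 29 + 135 = \frac{1}{-9} \left(-6\right) 29 + 135 = \left(- \frac{1}{9}\right) \left(-6\right) 29 + 135 = \frac{2}{3} \cdot 29 + 135 = \frac{58}{3} + 135 = \frac{463}{3}$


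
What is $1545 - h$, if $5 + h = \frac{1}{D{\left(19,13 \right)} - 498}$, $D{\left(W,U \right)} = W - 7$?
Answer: $\frac{753301}{486} \approx 1550.0$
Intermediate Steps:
$D{\left(W,U \right)} = -7 + W$ ($D{\left(W,U \right)} = W - 7 = -7 + W$)
$h = - \frac{2431}{486}$ ($h = -5 + \frac{1}{\left(-7 + 19\right) - 498} = -5 + \frac{1}{12 - 498} = -5 + \frac{1}{-486} = -5 - \frac{1}{486} = - \frac{2431}{486} \approx -5.0021$)
$1545 - h = 1545 - - \frac{2431}{486} = 1545 + \frac{2431}{486} = \frac{753301}{486}$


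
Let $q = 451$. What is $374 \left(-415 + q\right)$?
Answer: $13464$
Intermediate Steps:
$374 \left(-415 + q\right) = 374 \left(-415 + 451\right) = 374 \cdot 36 = 13464$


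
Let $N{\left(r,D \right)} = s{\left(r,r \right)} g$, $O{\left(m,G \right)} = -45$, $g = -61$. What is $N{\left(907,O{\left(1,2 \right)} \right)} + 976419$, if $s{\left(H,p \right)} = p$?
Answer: $921092$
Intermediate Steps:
$N{\left(r,D \right)} = - 61 r$ ($N{\left(r,D \right)} = r \left(-61\right) = - 61 r$)
$N{\left(907,O{\left(1,2 \right)} \right)} + 976419 = \left(-61\right) 907 + 976419 = -55327 + 976419 = 921092$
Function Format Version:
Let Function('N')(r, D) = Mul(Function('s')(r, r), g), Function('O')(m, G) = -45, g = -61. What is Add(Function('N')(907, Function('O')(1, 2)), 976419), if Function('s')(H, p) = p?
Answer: 921092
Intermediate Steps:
Function('N')(r, D) = Mul(-61, r) (Function('N')(r, D) = Mul(r, -61) = Mul(-61, r))
Add(Function('N')(907, Function('O')(1, 2)), 976419) = Add(Mul(-61, 907), 976419) = Add(-55327, 976419) = 921092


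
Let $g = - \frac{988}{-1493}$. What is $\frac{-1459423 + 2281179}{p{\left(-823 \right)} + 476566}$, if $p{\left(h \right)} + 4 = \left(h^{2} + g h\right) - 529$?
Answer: $\frac{613440854}{860578171} \approx 0.71282$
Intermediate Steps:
$g = \frac{988}{1493}$ ($g = \left(-988\right) \left(- \frac{1}{1493}\right) = \frac{988}{1493} \approx 0.66175$)
$p{\left(h \right)} = -533 + h^{2} + \frac{988 h}{1493}$ ($p{\left(h \right)} = -4 - \left(529 - h^{2} - \frac{988 h}{1493}\right) = -4 + \left(-529 + h^{2} + \frac{988 h}{1493}\right) = -533 + h^{2} + \frac{988 h}{1493}$)
$\frac{-1459423 + 2281179}{p{\left(-823 \right)} + 476566} = \frac{-1459423 + 2281179}{\left(-533 + \left(-823\right)^{2} + \frac{988}{1493} \left(-823\right)\right) + 476566} = \frac{821756}{\left(-533 + 677329 - \frac{813124}{1493}\right) + 476566} = \frac{821756}{\frac{1009643304}{1493} + 476566} = \frac{821756}{\frac{1721156342}{1493}} = 821756 \cdot \frac{1493}{1721156342} = \frac{613440854}{860578171}$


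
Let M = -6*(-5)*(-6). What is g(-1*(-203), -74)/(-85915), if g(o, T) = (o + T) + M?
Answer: 51/85915 ≈ 0.00059361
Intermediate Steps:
M = -180 (M = 30*(-6) = -180)
g(o, T) = -180 + T + o (g(o, T) = (o + T) - 180 = (T + o) - 180 = -180 + T + o)
g(-1*(-203), -74)/(-85915) = (-180 - 74 - 1*(-203))/(-85915) = (-180 - 74 + 203)*(-1/85915) = -51*(-1/85915) = 51/85915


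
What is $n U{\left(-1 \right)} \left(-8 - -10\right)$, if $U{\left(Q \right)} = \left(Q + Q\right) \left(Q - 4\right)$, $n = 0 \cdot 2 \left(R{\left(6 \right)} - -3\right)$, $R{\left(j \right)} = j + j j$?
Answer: $0$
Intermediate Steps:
$R{\left(j \right)} = j + j^{2}$
$n = 0$ ($n = 0 \cdot 2 \left(6 \left(1 + 6\right) - -3\right) = 0 \left(6 \cdot 7 + 3\right) = 0 \left(42 + 3\right) = 0 \cdot 45 = 0$)
$U{\left(Q \right)} = 2 Q \left(-4 + Q\right)$
$n U{\left(-1 \right)} \left(-8 - -10\right) = 0 \cdot 2 \left(-1\right) \left(-4 - 1\right) \left(-8 - -10\right) = 0 \cdot 2 \left(-1\right) \left(-5\right) \left(-8 + 10\right) = 0 \cdot 10 \cdot 2 = 0 \cdot 2 = 0$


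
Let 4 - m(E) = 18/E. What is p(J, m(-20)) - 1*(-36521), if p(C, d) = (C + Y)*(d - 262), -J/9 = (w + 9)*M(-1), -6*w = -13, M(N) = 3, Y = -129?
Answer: 2944051/20 ≈ 1.4720e+5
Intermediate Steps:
m(E) = 4 - 18/E
w = 13/6 (w = -⅙*(-13) = 13/6 ≈ 2.1667)
J = -603/2 (J = -9*(13/6 + 9)*3 = -201*3/2 = -9*67/2 = -603/2 ≈ -301.50)
p(C, d) = (-262 + d)*(-129 + C) (p(C, d) = (C - 129)*(d - 262) = (-129 + C)*(-262 + d) = (-262 + d)*(-129 + C))
p(J, m(-20)) - 1*(-36521) = (33798 - 262*(-603/2) - 129*(4 - 18/(-20)) - 603*(4 - 18/(-20))/2) - 1*(-36521) = (33798 + 78993 - 129*(4 - 18*(-1/20)) - 603*(4 - 18*(-1/20))/2) + 36521 = (33798 + 78993 - 129*(4 + 9/10) - 603*(4 + 9/10)/2) + 36521 = (33798 + 78993 - 129*49/10 - 603/2*49/10) + 36521 = (33798 + 78993 - 6321/10 - 29547/20) + 36521 = 2213631/20 + 36521 = 2944051/20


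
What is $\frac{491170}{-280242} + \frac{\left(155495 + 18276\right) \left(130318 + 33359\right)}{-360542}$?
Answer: $- \frac{306573407639929}{3886115814} \approx -78889.0$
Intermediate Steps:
$\frac{491170}{-280242} + \frac{\left(155495 + 18276\right) \left(130318 + 33359\right)}{-360542} = 491170 \left(- \frac{1}{280242}\right) + 173771 \cdot 163677 \left(- \frac{1}{360542}\right) = - \frac{245585}{140121} + 28442315967 \left(- \frac{1}{360542}\right) = - \frac{245585}{140121} - \frac{2187870459}{27734} = - \frac{306573407639929}{3886115814}$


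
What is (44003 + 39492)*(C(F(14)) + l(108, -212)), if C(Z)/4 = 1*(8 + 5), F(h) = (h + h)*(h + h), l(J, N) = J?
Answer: 13359200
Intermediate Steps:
F(h) = 4*h² (F(h) = (2*h)*(2*h) = 4*h²)
C(Z) = 52 (C(Z) = 4*(1*(8 + 5)) = 4*(1*13) = 4*13 = 52)
(44003 + 39492)*(C(F(14)) + l(108, -212)) = (44003 + 39492)*(52 + 108) = 83495*160 = 13359200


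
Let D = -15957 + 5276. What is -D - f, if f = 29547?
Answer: -18866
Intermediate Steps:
D = -10681
-D - f = -1*(-10681) - 1*29547 = 10681 - 29547 = -18866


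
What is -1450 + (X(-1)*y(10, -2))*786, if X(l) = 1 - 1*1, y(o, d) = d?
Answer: -1450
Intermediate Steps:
X(l) = 0 (X(l) = 1 - 1 = 0)
-1450 + (X(-1)*y(10, -2))*786 = -1450 + (0*(-2))*786 = -1450 + 0*786 = -1450 + 0 = -1450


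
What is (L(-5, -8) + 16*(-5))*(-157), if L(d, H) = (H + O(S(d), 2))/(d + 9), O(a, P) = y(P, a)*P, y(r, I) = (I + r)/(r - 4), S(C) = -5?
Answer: 51025/4 ≈ 12756.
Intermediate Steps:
y(r, I) = (I + r)/(-4 + r)
O(a, P) = P*(P + a)/(-4 + P) (O(a, P) = ((a + P)/(-4 + P))*P = ((P + a)/(-4 + P))*P = P*(P + a)/(-4 + P))
L(d, H) = (3 + H)/(9 + d) (L(d, H) = (H + 2*(2 - 5)/(-4 + 2))/(d + 9) = (H + 2*(-3)/(-2))/(9 + d) = (H + 2*(-½)*(-3))/(9 + d) = (H + 3)/(9 + d) = (3 + H)/(9 + d))
(L(-5, -8) + 16*(-5))*(-157) = ((3 - 8)/(9 - 5) + 16*(-5))*(-157) = (-5/4 - 80)*(-157) = -325/4*(-157) = 51025/4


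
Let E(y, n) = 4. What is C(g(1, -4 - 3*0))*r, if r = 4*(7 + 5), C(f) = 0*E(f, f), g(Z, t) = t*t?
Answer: 0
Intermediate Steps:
g(Z, t) = t²
C(f) = 0 (C(f) = 0*4 = 0)
r = 48 (r = 4*12 = 48)
C(g(1, -4 - 3*0))*r = 0*48 = 0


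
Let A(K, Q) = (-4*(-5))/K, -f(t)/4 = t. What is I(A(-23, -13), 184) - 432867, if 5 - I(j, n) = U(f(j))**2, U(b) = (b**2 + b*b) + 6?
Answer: -121387703618/279841 ≈ -4.3377e+5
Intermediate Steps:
f(t) = -4*t
U(b) = 6 + 2*b**2 (U(b) = (b**2 + b**2) + 6 = 2*b**2 + 6 = 6 + 2*b**2)
A(K, Q) = 20/K
I(j, n) = 5 - (6 + 32*j**2)**2 (I(j, n) = 5 - (6 + 2*(-4*j)**2)**2 = 5 - (6 + 2*(16*j**2))**2 = 5 - (6 + 32*j**2)**2)
I(A(-23, -13), 184) - 432867 = (5 - 4*(3 + 16*(20/(-23))**2)**2) - 432867 = (5 - 4*(3 + 16*(20*(-1/23))**2)**2) - 432867 = (5 - 4*(3 + 16*(-20/23)**2)**2) - 432867 = (5 - 4*(3 + 16*(400/529))**2) - 432867 = (5 - 4*(3 + 6400/529)**2) - 432867 = (5 - 4*(7987/529)**2) - 432867 = (5 - 4*63792169/279841) - 432867 = (5 - 255168676/279841) - 432867 = -253769471/279841 - 432867 = -121387703618/279841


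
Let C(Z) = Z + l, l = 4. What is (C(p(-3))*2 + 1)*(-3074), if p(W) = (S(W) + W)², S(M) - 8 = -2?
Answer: -82998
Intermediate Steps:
S(M) = 6 (S(M) = 8 - 2 = 6)
p(W) = (6 + W)²
C(Z) = 4 + Z (C(Z) = Z + 4 = 4 + Z)
(C(p(-3))*2 + 1)*(-3074) = ((4 + (6 - 3)²)*2 + 1)*(-3074) = ((4 + 3²)*2 + 1)*(-3074) = ((4 + 9)*2 + 1)*(-3074) = (13*2 + 1)*(-3074) = (26 + 1)*(-3074) = 27*(-3074) = -82998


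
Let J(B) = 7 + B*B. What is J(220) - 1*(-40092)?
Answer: 88499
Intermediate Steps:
J(B) = 7 + B²
J(220) - 1*(-40092) = (7 + 220²) - 1*(-40092) = (7 + 48400) + 40092 = 48407 + 40092 = 88499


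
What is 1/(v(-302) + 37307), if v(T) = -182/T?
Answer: 151/5633448 ≈ 2.6804e-5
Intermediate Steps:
1/(v(-302) + 37307) = 1/(-182/(-302) + 37307) = 1/(-182*(-1/302) + 37307) = 1/(91/151 + 37307) = 1/(5633448/151) = 151/5633448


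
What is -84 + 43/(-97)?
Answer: -8191/97 ≈ -84.443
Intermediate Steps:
-84 + 43/(-97) = -84 - 1/97*43 = -84 - 43/97 = -8191/97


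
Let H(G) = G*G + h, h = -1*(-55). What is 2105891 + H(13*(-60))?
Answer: 2714346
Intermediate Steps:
h = 55
H(G) = 55 + G² (H(G) = G*G + 55 = G² + 55 = 55 + G²)
2105891 + H(13*(-60)) = 2105891 + (55 + (13*(-60))²) = 2105891 + (55 + (-780)²) = 2105891 + (55 + 608400) = 2105891 + 608455 = 2714346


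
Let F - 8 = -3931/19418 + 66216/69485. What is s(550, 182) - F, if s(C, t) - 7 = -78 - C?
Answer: -849697006923/1349259730 ≈ -629.75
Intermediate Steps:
s(C, t) = -71 - C (s(C, t) = 7 + (-78 - C) = -71 - C)
F = 11806714593/1349259730 (F = 8 + (-3931/19418 + 66216/69485) = 8 + 1012636753/1349259730 = 11806714593/1349259730 ≈ 8.7505)
s(550, 182) - F = (-71 - 1*550) - 1*11806714593/1349259730 = (-71 - 550) - 11806714593/1349259730 = -621 - 11806714593/1349259730 = -849697006923/1349259730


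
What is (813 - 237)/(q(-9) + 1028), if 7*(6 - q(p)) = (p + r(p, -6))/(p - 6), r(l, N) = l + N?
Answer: 10080/18091 ≈ 0.55718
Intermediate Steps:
r(l, N) = N + l
q(p) = 6 - (-6 + 2*p)/(7*(-6 + p)) (q(p) = 6 - (p + (-6 + p))/(7*(p - 6)) = 6 - (-6 + 2*p)/(7*(-6 + p)))
(813 - 237)/(q(-9) + 1028) = (813 - 237)/(2*(-123 + 20*(-9))/(7*(-6 - 9)) + 1028) = 576/((2/7)*(-123 - 180)/(-15) + 1028) = 576/((2/7)*(-1/15)*(-303) + 1028) = 576/(202/35 + 1028) = 576/(36182/35) = 576*(35/36182) = 10080/18091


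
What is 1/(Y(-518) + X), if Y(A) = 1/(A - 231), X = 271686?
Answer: 749/203492813 ≈ 3.6807e-6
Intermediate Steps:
Y(A) = 1/(-231 + A)
1/(Y(-518) + X) = 1/(1/(-231 - 518) + 271686) = 1/(1/(-749) + 271686) = 1/(-1/749 + 271686) = 1/(203492813/749) = 749/203492813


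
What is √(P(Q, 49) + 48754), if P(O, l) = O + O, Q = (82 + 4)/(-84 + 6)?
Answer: 2*√18537870/39 ≈ 220.80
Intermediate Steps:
Q = -43/39 (Q = 86/(-78) = 86*(-1/78) = -43/39 ≈ -1.1026)
P(O, l) = 2*O
√(P(Q, 49) + 48754) = √(2*(-43/39) + 48754) = √(-86/39 + 48754) = √(1901320/39) = 2*√18537870/39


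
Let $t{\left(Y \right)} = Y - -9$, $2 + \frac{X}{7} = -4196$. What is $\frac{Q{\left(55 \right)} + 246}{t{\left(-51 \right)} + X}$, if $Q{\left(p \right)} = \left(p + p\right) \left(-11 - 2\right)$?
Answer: $\frac{296}{7357} \approx 0.040234$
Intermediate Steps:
$X = -29386$ ($X = -14 + 7 \left(-4196\right) = -14 - 29372 = -29386$)
$t{\left(Y \right)} = 9 + Y$ ($t{\left(Y \right)} = Y + 9 = 9 + Y$)
$Q{\left(p \right)} = - 26 p$ ($Q{\left(p \right)} = 2 p \left(-13\right) = - 26 p$)
$\frac{Q{\left(55 \right)} + 246}{t{\left(-51 \right)} + X} = \frac{\left(-26\right) 55 + 246}{\left(9 - 51\right) - 29386} = \frac{-1430 + 246}{-42 - 29386} = - \frac{1184}{-29428} = \left(-1184\right) \left(- \frac{1}{29428}\right) = \frac{296}{7357}$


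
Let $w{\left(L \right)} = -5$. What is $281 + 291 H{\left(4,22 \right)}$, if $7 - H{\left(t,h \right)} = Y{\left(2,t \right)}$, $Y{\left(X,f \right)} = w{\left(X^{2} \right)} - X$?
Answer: $4355$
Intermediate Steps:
$Y{\left(X,f \right)} = -5 - X$
$H{\left(t,h \right)} = 14$ ($H{\left(t,h \right)} = 7 - \left(-5 - 2\right) = 7 - -7 = 7 + 7 = 14$)
$281 + 291 H{\left(4,22 \right)} = 281 + 291 \cdot 14 = 281 + 4074 = 4355$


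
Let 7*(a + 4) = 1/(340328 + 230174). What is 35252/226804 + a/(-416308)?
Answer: 14652798730180211/94267217083716712 ≈ 0.15544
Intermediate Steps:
a = -15974055/3993514 (a = -4 + 1/(7*(340328 + 230174)) = -4 + (⅐)/570502 = -4 + (⅐)*(1/570502) = -4 + 1/3993514 = -15974055/3993514 ≈ -4.0000)
35252/226804 + a/(-416308) = 35252/226804 - 15974055/3993514/(-416308) = 35252*(1/226804) - 15974055/3993514*(-1/416308) = 8813/56701 + 15974055/1662531826312 = 14652798730180211/94267217083716712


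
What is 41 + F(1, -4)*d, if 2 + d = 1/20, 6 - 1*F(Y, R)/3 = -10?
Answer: -263/5 ≈ -52.600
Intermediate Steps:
F(Y, R) = 48 (F(Y, R) = 18 - 3*(-10) = 18 + 30 = 48)
d = -39/20 (d = -2 + 1/20 = -39/20 ≈ -1.9500)
41 + F(1, -4)*d = 41 + 48*(-39/20) = 41 - 468/5 = -263/5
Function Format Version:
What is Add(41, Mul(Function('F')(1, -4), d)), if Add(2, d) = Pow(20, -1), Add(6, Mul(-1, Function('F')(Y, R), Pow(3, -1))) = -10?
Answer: Rational(-263, 5) ≈ -52.600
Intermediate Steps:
Function('F')(Y, R) = 48 (Function('F')(Y, R) = Add(18, Mul(-3, -10)) = Add(18, 30) = 48)
d = Rational(-39, 20) (d = Add(-2, Pow(20, -1)) = Add(-2, Rational(1, 20)) = Rational(-39, 20) ≈ -1.9500)
Add(41, Mul(Function('F')(1, -4), d)) = Add(41, Mul(48, Rational(-39, 20))) = Add(41, Rational(-468, 5)) = Rational(-263, 5)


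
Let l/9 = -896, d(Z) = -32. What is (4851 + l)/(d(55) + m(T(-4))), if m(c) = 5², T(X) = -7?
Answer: 459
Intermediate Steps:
l = -8064 (l = 9*(-896) = -8064)
m(c) = 25
(4851 + l)/(d(55) + m(T(-4))) = (4851 - 8064)/(-32 + 25) = -3213/(-7) = -3213*(-⅐) = 459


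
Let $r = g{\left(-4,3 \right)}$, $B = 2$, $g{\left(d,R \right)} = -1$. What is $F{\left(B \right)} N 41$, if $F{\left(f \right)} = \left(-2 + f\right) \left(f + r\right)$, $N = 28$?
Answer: $0$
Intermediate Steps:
$r = -1$
$F{\left(f \right)} = \left(-1 + f\right) \left(-2 + f\right)$ ($F{\left(f \right)} = \left(-2 + f\right) \left(f - 1\right) = \left(-2 + f\right) \left(-1 + f\right) = \left(-1 + f\right) \left(-2 + f\right)$)
$F{\left(B \right)} N 41 = \left(2 + 2^{2} - 6\right) 28 \cdot 41 = \left(2 + 4 - 6\right) 28 \cdot 41 = 0 \cdot 28 \cdot 41 = 0 \cdot 41 = 0$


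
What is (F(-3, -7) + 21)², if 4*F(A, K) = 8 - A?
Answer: 9025/16 ≈ 564.06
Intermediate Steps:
F(A, K) = 2 - A/4 (F(A, K) = (8 - A)/4 = 2 - A/4)
(F(-3, -7) + 21)² = ((2 - ¼*(-3)) + 21)² = ((2 + ¾) + 21)² = (11/4 + 21)² = (95/4)² = 9025/16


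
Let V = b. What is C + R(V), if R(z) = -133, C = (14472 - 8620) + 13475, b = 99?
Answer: 19194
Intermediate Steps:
C = 19327 (C = 5852 + 13475 = 19327)
V = 99
C + R(V) = 19327 - 133 = 19194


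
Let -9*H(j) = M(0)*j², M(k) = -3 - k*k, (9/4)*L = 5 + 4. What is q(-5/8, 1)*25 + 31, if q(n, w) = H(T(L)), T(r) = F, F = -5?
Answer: 718/3 ≈ 239.33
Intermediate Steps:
L = 4 (L = 4*(5 + 4)/9 = (4/9)*9 = 4)
M(k) = -3 - k²
T(r) = -5
H(j) = j²/3 (H(j) = -(-3 - 1*0²)*j²/9 = -(-3 - 1*0)*j²/9 = -(-3 + 0)*j²/9 = -(-1)*j²/3 = j²/3)
q(n, w) = 25/3 (q(n, w) = (⅓)*(-5)² = (⅓)*25 = 25/3)
q(-5/8, 1)*25 + 31 = (25/3)*25 + 31 = 625/3 + 31 = 718/3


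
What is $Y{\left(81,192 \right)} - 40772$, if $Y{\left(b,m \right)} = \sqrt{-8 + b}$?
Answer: $-40772 + \sqrt{73} \approx -40763.0$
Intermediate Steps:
$Y{\left(81,192 \right)} - 40772 = \sqrt{-8 + 81} - 40772 = \sqrt{73} - 40772 = -40772 + \sqrt{73}$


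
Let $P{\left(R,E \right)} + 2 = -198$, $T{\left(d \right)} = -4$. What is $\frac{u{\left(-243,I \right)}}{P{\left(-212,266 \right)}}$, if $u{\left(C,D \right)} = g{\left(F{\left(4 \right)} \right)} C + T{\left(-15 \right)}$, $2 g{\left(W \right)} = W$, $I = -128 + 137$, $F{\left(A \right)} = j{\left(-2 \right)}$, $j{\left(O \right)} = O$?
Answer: $- \frac{239}{200} \approx -1.195$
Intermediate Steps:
$F{\left(A \right)} = -2$
$P{\left(R,E \right)} = -200$ ($P{\left(R,E \right)} = -2 - 198 = -200$)
$I = 9$
$g{\left(W \right)} = \frac{W}{2}$
$u{\left(C,D \right)} = -4 - C$ ($u{\left(C,D \right)} = \frac{1}{2} \left(-2\right) C - 4 = - C - 4 = -4 - C$)
$\frac{u{\left(-243,I \right)}}{P{\left(-212,266 \right)}} = \frac{-4 - -243}{-200} = \left(-4 + 243\right) \left(- \frac{1}{200}\right) = 239 \left(- \frac{1}{200}\right) = - \frac{239}{200}$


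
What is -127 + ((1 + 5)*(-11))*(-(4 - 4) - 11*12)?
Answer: 8585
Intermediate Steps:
-127 + ((1 + 5)*(-11))*(-(4 - 4) - 11*12) = -127 + (6*(-11))*(-1*0 - 132) = -127 - 66*(0 - 132) = -127 - 66*(-132) = -127 + 8712 = 8585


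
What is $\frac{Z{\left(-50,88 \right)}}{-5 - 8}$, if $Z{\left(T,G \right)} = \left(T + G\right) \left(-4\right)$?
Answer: $\frac{152}{13} \approx 11.692$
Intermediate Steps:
$Z{\left(T,G \right)} = - 4 G - 4 T$ ($Z{\left(T,G \right)} = \left(G + T\right) \left(-4\right) = - 4 G - 4 T$)
$\frac{Z{\left(-50,88 \right)}}{-5 - 8} = \frac{\left(-4\right) 88 - -200}{-5 - 8} = \frac{-352 + 200}{-13} = \left(-152\right) \left(- \frac{1}{13}\right) = \frac{152}{13}$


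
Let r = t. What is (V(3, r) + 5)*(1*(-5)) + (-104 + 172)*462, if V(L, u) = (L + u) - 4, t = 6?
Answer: 31366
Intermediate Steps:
r = 6
V(L, u) = -4 + L + u
(V(3, r) + 5)*(1*(-5)) + (-104 + 172)*462 = ((-4 + 3 + 6) + 5)*(1*(-5)) + (-104 + 172)*462 = (5 + 5)*(-5) + 68*462 = 10*(-5) + 31416 = -50 + 31416 = 31366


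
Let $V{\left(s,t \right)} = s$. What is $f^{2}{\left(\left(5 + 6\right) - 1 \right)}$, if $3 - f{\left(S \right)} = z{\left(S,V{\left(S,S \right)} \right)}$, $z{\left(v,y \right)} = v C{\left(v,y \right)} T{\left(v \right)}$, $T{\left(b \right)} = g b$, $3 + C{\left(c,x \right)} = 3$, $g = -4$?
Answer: $9$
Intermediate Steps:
$C{\left(c,x \right)} = 0$ ($C{\left(c,x \right)} = -3 + 3 = 0$)
$T{\left(b \right)} = - 4 b$
$z{\left(v,y \right)} = 0$ ($z{\left(v,y \right)} = v 0 \left(- 4 v\right) = 0 \left(- 4 v\right) = 0$)
$f{\left(S \right)} = 3$ ($f{\left(S \right)} = 3 - 0 = 3 + 0 = 3$)
$f^{2}{\left(\left(5 + 6\right) - 1 \right)} = 3^{2} = 9$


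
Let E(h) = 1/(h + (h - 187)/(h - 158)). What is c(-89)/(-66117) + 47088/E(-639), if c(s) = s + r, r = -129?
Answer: -1582987972198526/52695249 ≈ -3.0040e+7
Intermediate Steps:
c(s) = -129 + s (c(s) = s - 129 = -129 + s)
E(h) = 1/(h + (-187 + h)/(-158 + h))
c(-89)/(-66117) + 47088/E(-639) = (-129 - 89)/(-66117) + 47088/(((158 - 1*(-639))/(187 - 1*(-639)² + 157*(-639)))) = -218*(-1/66117) + 47088/(((158 + 639)/(187 - 1*408321 - 100323))) = 218/66117 + 47088/((797/(187 - 408321 - 100323))) = 218/66117 + 47088/((797/(-508457))) = 218/66117 + 47088/((-1/508457*797)) = 218/66117 + 47088/(-797/508457) = 218/66117 + 47088*(-508457/797) = 218/66117 - 23942223216/797 = -1582987972198526/52695249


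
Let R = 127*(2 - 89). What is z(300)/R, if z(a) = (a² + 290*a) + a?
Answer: -59100/3683 ≈ -16.047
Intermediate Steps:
z(a) = a² + 291*a
R = -11049 (R = 127*(-87) = -11049)
z(300)/R = (300*(291 + 300))/(-11049) = (300*591)*(-1/11049) = 177300*(-1/11049) = -59100/3683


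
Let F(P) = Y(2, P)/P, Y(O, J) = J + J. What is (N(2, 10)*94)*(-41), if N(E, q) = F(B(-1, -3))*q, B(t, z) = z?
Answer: -77080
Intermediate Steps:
Y(O, J) = 2*J
F(P) = 2 (F(P) = (2*P)/P = 2)
N(E, q) = 2*q
(N(2, 10)*94)*(-41) = ((2*10)*94)*(-41) = (20*94)*(-41) = 1880*(-41) = -77080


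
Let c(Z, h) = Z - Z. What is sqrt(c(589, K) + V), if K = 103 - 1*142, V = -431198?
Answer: I*sqrt(431198) ≈ 656.66*I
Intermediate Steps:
K = -39 (K = 103 - 142 = -39)
c(Z, h) = 0
sqrt(c(589, K) + V) = sqrt(0 - 431198) = sqrt(-431198) = I*sqrt(431198)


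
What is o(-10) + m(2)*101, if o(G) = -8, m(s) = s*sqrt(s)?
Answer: -8 + 202*sqrt(2) ≈ 277.67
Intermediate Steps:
m(s) = s**(3/2)
o(-10) + m(2)*101 = -8 + 2**(3/2)*101 = -8 + (2*sqrt(2))*101 = -8 + 202*sqrt(2)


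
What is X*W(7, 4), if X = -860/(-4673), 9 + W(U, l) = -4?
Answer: -11180/4673 ≈ -2.3925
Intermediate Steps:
W(U, l) = -13 (W(U, l) = -9 - 4 = -13)
X = 860/4673 (X = -860*(-1/4673) = 860/4673 ≈ 0.18404)
X*W(7, 4) = (860/4673)*(-13) = -11180/4673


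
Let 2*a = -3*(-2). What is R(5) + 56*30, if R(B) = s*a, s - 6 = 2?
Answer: 1704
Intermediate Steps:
a = 3 (a = (-3*(-2))/2 = (1/2)*6 = 3)
s = 8 (s = 6 + 2 = 8)
R(B) = 24 (R(B) = 8*3 = 24)
R(5) + 56*30 = 24 + 56*30 = 24 + 1680 = 1704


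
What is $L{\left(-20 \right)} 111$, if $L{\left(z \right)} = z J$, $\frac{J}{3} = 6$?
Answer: $-39960$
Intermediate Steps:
$J = 18$ ($J = 3 \cdot 6 = 18$)
$L{\left(z \right)} = 18 z$ ($L{\left(z \right)} = z 18 = 18 z$)
$L{\left(-20 \right)} 111 = 18 \left(-20\right) 111 = \left(-360\right) 111 = -39960$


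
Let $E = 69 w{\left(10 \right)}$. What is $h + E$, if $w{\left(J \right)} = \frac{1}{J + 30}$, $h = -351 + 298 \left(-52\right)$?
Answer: $- \frac{633811}{40} \approx -15845.0$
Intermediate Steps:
$h = -15847$ ($h = -351 - 15496 = -15847$)
$w{\left(J \right)} = \frac{1}{30 + J}$
$E = \frac{69}{40}$ ($E = \frac{69}{30 + 10} = \frac{69}{40} \approx 1.725$)
$h + E = -15847 + \frac{69}{40} = - \frac{633811}{40}$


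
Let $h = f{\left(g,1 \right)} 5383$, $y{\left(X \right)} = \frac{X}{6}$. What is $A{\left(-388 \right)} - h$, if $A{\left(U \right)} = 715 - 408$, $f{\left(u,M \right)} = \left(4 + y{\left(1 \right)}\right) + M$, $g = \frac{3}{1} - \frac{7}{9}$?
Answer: $- \frac{165031}{6} \approx -27505.0$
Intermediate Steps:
$y{\left(X \right)} = \frac{X}{6}$ ($y{\left(X \right)} = X \frac{1}{6} = \frac{X}{6}$)
$g = \frac{20}{9}$ ($g = 3 \cdot 1 - \frac{7}{9} = 3 - \frac{7}{9} = \frac{20}{9} \approx 2.2222$)
$f{\left(u,M \right)} = \frac{25}{6} + M$ ($f{\left(u,M \right)} = \left(4 + \frac{1}{6} \cdot 1\right) + M = \left(4 + \frac{1}{6}\right) + M = \frac{25}{6} + M$)
$A{\left(U \right)} = 307$
$h = \frac{166873}{6}$ ($h = \left(\frac{25}{6} + 1\right) 5383 = \frac{31}{6} \cdot 5383 = \frac{166873}{6} \approx 27812.0$)
$A{\left(-388 \right)} - h = 307 - \frac{166873}{6} = - \frac{165031}{6}$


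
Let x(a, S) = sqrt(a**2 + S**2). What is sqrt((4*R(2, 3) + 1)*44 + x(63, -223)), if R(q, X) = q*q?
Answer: sqrt(748 + sqrt(53698)) ≈ 31.301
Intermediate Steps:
R(q, X) = q**2
x(a, S) = sqrt(S**2 + a**2)
sqrt((4*R(2, 3) + 1)*44 + x(63, -223)) = sqrt((4*2**2 + 1)*44 + sqrt((-223)**2 + 63**2)) = sqrt((4*4 + 1)*44 + sqrt(49729 + 3969)) = sqrt((16 + 1)*44 + sqrt(53698)) = sqrt(17*44 + sqrt(53698)) = sqrt(748 + sqrt(53698))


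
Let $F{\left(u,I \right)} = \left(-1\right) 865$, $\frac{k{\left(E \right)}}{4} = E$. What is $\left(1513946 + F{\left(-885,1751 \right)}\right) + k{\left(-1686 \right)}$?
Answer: $1506337$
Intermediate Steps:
$k{\left(E \right)} = 4 E$
$F{\left(u,I \right)} = -865$
$\left(1513946 + F{\left(-885,1751 \right)}\right) + k{\left(-1686 \right)} = \left(1513946 - 865\right) + 4 \left(-1686\right) = 1513081 - 6744 = 1506337$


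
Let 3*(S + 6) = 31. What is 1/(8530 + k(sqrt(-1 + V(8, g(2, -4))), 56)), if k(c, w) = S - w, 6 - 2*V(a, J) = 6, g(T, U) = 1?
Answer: 3/25435 ≈ 0.00011795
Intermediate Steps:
S = 13/3 (S = -6 + (1/3)*31 = -6 + 31/3 = 13/3 ≈ 4.3333)
V(a, J) = 0 (V(a, J) = 3 - 1/2*6 = 3 - 3 = 0)
k(c, w) = 13/3 - w
1/(8530 + k(sqrt(-1 + V(8, g(2, -4))), 56)) = 1/(8530 + (13/3 - 1*56)) = 1/(8530 + (13/3 - 56)) = 1/(8530 - 155/3) = 1/(25435/3) = 3/25435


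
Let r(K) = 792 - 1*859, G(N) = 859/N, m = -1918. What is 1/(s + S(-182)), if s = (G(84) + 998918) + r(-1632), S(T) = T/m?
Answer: 11508/11494896083 ≈ 1.0011e-6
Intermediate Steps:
S(T) = -T/1918 (S(T) = T/(-1918) = T*(-1/1918) = -T/1918)
r(K) = -67 (r(K) = 792 - 859 = -67)
s = 83904343/84 (s = (859/84 + 998918) - 67 = 83909971/84 - 67 = 83904343/84 ≈ 9.9886e+5)
1/(s + S(-182)) = 1/(83904343/84 - 1/1918*(-182)) = 1/(83904343/84 + 13/137) = 1/(11494896083/11508) = 11508/11494896083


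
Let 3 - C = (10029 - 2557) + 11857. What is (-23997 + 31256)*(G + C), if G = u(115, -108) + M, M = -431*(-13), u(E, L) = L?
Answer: -100399229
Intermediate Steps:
C = -19326 (C = 3 - ((10029 - 2557) + 11857) = 3 - (7472 + 11857) = 3 - 1*19329 = 3 - 19329 = -19326)
M = 5603
G = 5495 (G = -108 + 5603 = 5495)
(-23997 + 31256)*(G + C) = (-23997 + 31256)*(5495 - 19326) = 7259*(-13831) = -100399229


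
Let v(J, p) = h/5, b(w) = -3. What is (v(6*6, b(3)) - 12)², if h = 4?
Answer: 3136/25 ≈ 125.44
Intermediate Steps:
v(J, p) = ⅘ (v(J, p) = 4/5 = 4*(⅕) = ⅘)
(v(6*6, b(3)) - 12)² = (⅘ - 12)² = (-56/5)² = 3136/25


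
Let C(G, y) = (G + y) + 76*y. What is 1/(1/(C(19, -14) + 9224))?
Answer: 8165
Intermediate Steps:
C(G, y) = G + 77*y
1/(1/(C(19, -14) + 9224)) = 1/(1/((19 + 77*(-14)) + 9224)) = 1/(1/((19 - 1078) + 9224)) = 1/(1/(-1059 + 9224)) = 1/(1/8165) = 8165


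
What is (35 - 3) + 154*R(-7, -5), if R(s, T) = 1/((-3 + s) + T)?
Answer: 326/15 ≈ 21.733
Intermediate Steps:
R(s, T) = 1/(-3 + T + s)
(35 - 3) + 154*R(-7, -5) = (35 - 3) + 154/(-3 - 5 - 7) = 32 + 154/(-15) = 32 + 154*(-1/15) = 32 - 154/15 = 326/15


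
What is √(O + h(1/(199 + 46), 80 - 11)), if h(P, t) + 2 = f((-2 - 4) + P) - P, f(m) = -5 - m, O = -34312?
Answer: I*√42033435/35 ≈ 185.24*I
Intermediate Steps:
h(P, t) = -1 - 2*P (h(P, t) = -2 + ((-5 - ((-2 - 4) + P)) - P) = -2 + ((-5 - (-6 + P)) - P) = -2 + ((-5 + (6 - P)) - P) = -2 + ((1 - P) - P) = -2 + (1 - 2*P) = -1 - 2*P)
√(O + h(1/(199 + 46), 80 - 11)) = √(-34312 + (-1 - 2/(199 + 46))) = √(-34312 + (-1 - 2/245)) = √(-34312 - 247/245) = √(-8406687/245) = I*√42033435/35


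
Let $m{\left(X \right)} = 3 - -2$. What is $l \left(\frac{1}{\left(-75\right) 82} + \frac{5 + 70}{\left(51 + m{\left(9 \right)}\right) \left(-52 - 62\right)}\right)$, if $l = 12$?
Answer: $- \frac{77939}{545300} \approx -0.14293$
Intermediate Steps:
$m{\left(X \right)} = 5$ ($m{\left(X \right)} = 3 + 2 = 5$)
$l \left(\frac{1}{\left(-75\right) 82} + \frac{5 + 70}{\left(51 + m{\left(9 \right)}\right) \left(-52 - 62\right)}\right) = 12 \left(\frac{1}{\left(-75\right) 82} + \frac{5 + 70}{\left(51 + 5\right) \left(-52 - 62\right)}\right) = 12 \left(\left(- \frac{1}{75}\right) \frac{1}{82} + \frac{75}{56 \left(-114\right)}\right) = 12 \left(- \frac{1}{6150} + \frac{75}{-6384}\right) = 12 \left(- \frac{1}{6150} + 75 \left(- \frac{1}{6384}\right)\right) = 12 \left(- \frac{1}{6150} - \frac{25}{2128}\right) = 12 \left(- \frac{77939}{6543600}\right) = - \frac{77939}{545300}$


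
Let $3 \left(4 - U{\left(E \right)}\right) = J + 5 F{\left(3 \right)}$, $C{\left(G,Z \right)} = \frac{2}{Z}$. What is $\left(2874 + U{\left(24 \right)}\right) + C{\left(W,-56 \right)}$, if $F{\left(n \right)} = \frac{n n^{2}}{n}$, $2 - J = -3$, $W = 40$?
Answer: $\frac{240349}{84} \approx 2861.3$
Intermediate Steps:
$J = 5$ ($J = 2 - -3 = 2 + 3 = 5$)
$F{\left(n \right)} = n^{2}$ ($F{\left(n \right)} = \frac{n^{3}}{n} = n^{2}$)
$U{\left(E \right)} = - \frac{38}{3}$ ($U{\left(E \right)} = 4 - \frac{5 + 5 \cdot 3^{2}}{3} = 4 - \frac{5 + 5 \cdot 9}{3} = 4 - \frac{5 + 45}{3} = 4 - \frac{50}{3} = - \frac{38}{3}$)
$\left(2874 + U{\left(24 \right)}\right) + C{\left(W,-56 \right)} = \left(2874 - \frac{38}{3}\right) + \frac{2}{-56} = \frac{8584}{3} + 2 \left(- \frac{1}{56}\right) = \frac{8584}{3} - \frac{1}{28} = \frac{240349}{84}$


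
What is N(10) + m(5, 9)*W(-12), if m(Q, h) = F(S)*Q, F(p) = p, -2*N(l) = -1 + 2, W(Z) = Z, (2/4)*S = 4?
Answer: -961/2 ≈ -480.50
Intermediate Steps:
S = 8 (S = 2*4 = 8)
N(l) = -½ (N(l) = -(-1 + 2)/2 = -½*1 = -½)
m(Q, h) = 8*Q
N(10) + m(5, 9)*W(-12) = -½ + (8*5)*(-12) = -½ + 40*(-12) = -½ - 480 = -961/2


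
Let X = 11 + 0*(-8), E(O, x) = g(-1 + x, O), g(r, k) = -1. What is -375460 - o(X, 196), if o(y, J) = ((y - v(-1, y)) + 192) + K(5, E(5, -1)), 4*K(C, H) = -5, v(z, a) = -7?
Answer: -1502675/4 ≈ -3.7567e+5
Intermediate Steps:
E(O, x) = -1
K(C, H) = -5/4 (K(C, H) = (¼)*(-5) = -5/4)
X = 11 (X = 11 + 0 = 11)
o(y, J) = 791/4 + y (o(y, J) = ((y - 1*(-7)) + 192) - 5/4 = ((y + 7) + 192) - 5/4 = ((7 + y) + 192) - 5/4 = (199 + y) - 5/4 = 791/4 + y)
-375460 - o(X, 196) = -375460 - (791/4 + 11) = -375460 - 1*835/4 = -375460 - 835/4 = -1502675/4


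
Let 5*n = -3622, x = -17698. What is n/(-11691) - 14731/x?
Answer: 925202761/1034536590 ≈ 0.89432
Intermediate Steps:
n = -3622/5 (n = (⅕)*(-3622) = -3622/5 ≈ -724.40)
n/(-11691) - 14731/x = -3622/5/(-11691) - 14731/(-17698) = -3622/5*(-1/11691) - 14731*(-1/17698) = 3622/58455 + 14731/17698 = 925202761/1034536590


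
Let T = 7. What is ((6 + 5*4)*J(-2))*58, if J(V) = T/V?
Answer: -5278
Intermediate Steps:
J(V) = 7/V
((6 + 5*4)*J(-2))*58 = ((6 + 5*4)*(7/(-2)))*58 = ((6 + 20)*(7*(-½)))*58 = (26*(-7/2))*58 = -91*58 = -5278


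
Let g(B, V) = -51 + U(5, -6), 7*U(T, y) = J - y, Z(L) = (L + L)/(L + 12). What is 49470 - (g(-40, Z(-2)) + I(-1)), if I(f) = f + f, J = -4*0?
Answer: 346655/7 ≈ 49522.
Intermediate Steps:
J = 0
Z(L) = 2*L/(12 + L) (Z(L) = (2*L)/(12 + L) = 2*L/(12 + L))
U(T, y) = -y/7 (U(T, y) = (0 - y)/7 = (-y)/7 = -y/7)
g(B, V) = -351/7 (g(B, V) = -51 - ⅐*(-6) = -51 + 6/7 = -351/7)
I(f) = 2*f
49470 - (g(-40, Z(-2)) + I(-1)) = 49470 - (-351/7 + 2*(-1)) = 49470 - (-351/7 - 2) = 49470 - 1*(-365/7) = 49470 + 365/7 = 346655/7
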